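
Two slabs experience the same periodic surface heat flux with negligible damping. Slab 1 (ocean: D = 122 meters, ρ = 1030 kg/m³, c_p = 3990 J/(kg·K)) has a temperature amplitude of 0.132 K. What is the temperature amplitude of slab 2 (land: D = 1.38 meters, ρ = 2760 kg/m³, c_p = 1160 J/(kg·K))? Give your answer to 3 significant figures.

C_ocean = 5.01×10^8 J/(m²·K); C_land = 4.42×10^6 J/(m²·K).
A ∝ 1/C ⇒ A_land = A_ocean × C_ocean/C_land = 0.132 × 113 = 15.0 K.

15.0 K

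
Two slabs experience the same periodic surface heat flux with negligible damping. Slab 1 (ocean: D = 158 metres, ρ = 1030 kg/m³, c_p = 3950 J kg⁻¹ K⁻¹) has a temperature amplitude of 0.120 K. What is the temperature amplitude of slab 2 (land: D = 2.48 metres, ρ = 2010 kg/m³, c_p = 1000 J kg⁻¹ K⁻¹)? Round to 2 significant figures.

C_ocean = 6.43×10^8 J/(m²·K); C_land = 4.98×10^6 J/(m²·K).
A ∝ 1/C ⇒ A_land = A_ocean × C_ocean/C_land = 0.120 × 129 = 15.5 K.

15 K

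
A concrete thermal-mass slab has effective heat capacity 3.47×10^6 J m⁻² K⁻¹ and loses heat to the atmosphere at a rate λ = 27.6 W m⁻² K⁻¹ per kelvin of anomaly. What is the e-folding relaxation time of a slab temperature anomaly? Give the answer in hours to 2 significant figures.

Areal heat capacity C = 3.47×10^6 J m⁻² K⁻¹ (given).
Relaxation time τ = C / λ = 3.47×10^6 / 27.6 = 1.26×10^5 s.
In hours: 1.26×10^5 s / (3600 s/hour) = 34.9 hours.

35 hours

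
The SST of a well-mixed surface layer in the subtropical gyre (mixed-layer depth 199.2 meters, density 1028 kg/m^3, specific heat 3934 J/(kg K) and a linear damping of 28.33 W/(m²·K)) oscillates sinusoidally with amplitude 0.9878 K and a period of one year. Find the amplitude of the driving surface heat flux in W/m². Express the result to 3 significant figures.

161

Areal heat capacity C = ρ c_p D = 1028 × 3934 × 199.2 = 8.06×10^8 J m⁻² K⁻¹.
ω = 2π / 3.15×10^7 s = 1.99×10^-7 s⁻¹.
√((Cω)² + λ²) = √((161)² + 28.33²) = 163 W/(m²·K).
F₀ = A × √((Cω)²+λ²) = 0.9878 × 163 = 161 W/m².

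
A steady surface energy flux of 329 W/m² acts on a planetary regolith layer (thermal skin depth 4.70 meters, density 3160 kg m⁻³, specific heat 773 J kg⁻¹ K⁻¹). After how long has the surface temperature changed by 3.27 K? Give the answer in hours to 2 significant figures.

Areal heat capacity C = ρ c_p D = 3160 × 773 × 4.70 = 1.15×10^7 J/(m²·K).
Time required: Δt = C ΔT / F = 1.15×10^7 × 3.27 / 329 = 1.14×10^5 s.
In hours: 1.14×10^5 s / (3600 s/hour) = 31.7 hours.

32 hours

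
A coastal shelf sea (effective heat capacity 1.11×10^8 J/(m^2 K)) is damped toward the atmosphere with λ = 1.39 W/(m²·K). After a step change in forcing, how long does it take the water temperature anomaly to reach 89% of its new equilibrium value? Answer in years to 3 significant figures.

5.59 years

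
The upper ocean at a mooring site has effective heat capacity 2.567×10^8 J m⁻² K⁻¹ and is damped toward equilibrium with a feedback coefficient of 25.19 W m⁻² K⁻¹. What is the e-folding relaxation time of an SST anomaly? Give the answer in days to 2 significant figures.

120 days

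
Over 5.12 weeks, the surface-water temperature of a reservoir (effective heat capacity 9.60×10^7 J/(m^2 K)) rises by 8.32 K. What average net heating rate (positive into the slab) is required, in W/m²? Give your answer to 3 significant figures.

258

Areal heat capacity C = 9.60×10^7 J/(m^2 K) (given).
Required heat per unit area: Q = C ΔT = 9.60×10^7 × 8.32 = 7.99×10^8 J/m².
Flux F = Q / Δt = 7.99×10^8 / 3.10×10^6 s = 258 W/m².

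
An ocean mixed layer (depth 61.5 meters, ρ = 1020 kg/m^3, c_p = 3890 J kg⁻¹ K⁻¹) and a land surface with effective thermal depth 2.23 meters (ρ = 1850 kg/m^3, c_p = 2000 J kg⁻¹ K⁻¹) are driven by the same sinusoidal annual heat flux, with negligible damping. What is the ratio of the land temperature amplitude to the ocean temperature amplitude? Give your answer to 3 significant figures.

29.6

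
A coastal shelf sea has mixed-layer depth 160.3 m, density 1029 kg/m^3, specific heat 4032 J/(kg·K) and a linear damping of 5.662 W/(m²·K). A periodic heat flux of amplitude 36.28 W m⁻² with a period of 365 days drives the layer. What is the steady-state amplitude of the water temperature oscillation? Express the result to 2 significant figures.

0.27 K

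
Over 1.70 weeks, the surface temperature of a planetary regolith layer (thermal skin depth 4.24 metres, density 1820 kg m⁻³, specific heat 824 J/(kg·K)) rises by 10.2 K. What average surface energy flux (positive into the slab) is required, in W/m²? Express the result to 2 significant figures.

Areal heat capacity C = ρ c_p D = 1820 × 824 × 4.24 = 6.36×10^6 J m⁻² K⁻¹.
Required heat per unit area: Q = C ΔT = 6.36×10^6 × 10.2 = 6.49×10^7 J/m².
Flux F = Q / Δt = 6.49×10^7 / 1.03×10^6 s = 63.1 W/m².

63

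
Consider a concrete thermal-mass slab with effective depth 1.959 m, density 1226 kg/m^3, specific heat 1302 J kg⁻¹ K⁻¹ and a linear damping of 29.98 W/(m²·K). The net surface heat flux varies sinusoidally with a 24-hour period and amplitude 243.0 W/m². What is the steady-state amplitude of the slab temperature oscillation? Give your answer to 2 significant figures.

Areal heat capacity C = ρ c_p D = 1226 × 1302 × 1.959 = 3.13×10^6 J/(m^2 K).
Angular frequency ω = 2π / T = 2π / 86400 s = 7.27×10^-5 s⁻¹.
√((Cω)² + λ²) = √((227)² + 29.98²) = 229 W/(m²·K).
Amplitude A = F₀ / √((Cω)²+λ²) = 243.0 / 229 = 1.06 K.

1.1 K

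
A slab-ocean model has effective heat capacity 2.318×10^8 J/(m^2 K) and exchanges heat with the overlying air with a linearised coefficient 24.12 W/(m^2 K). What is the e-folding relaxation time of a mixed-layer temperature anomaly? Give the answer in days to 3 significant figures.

111 days

Areal heat capacity C = 2.318×10^8 J/(m^2 K) (given).
Relaxation time τ = C / λ = 2.32×10^8 / 24.12 = 9.61×10^6 s.
In days: 9.61×10^6 s / (86400 s/day) = 111 days.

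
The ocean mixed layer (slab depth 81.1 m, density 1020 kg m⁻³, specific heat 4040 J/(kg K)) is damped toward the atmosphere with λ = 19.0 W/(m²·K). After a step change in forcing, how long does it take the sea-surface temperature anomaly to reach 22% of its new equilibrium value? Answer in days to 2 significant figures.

Areal heat capacity C = ρ c_p D = 1020 × 4040 × 81.1 = 3.34×10^8 J/(m²·K).
τ = C / λ = 3.34×10^8 / 19.0 = 1.76×10^7 s.
Fraction reached: 1 − e^(−t/τ) = 0.22 ⇒ t = −τ ln(1 − 0.22) = τ × 0.248.
t = 4.37×10^6 s = 50.6 days.

51 days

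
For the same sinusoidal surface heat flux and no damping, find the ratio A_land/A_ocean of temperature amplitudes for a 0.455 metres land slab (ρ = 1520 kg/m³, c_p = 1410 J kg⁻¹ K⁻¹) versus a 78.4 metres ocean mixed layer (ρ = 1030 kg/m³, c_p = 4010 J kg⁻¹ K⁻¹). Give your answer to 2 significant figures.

330

C_ocean = 1030 × 4010 × 78.4 = 3.24×10^8 J/(m²·K).
C_land = 1520 × 1410 × 0.455 = 9.75×10^5 J/(m²·K).
Undamped amplitude ∝ 1/C, so A_land/A_ocean = C_ocean/C_land = 332.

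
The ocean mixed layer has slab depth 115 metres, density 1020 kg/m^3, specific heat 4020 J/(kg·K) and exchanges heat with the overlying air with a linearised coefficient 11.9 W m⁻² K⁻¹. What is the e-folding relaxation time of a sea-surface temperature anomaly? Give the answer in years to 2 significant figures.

Areal heat capacity C = ρ c_p D = 1020 × 4020 × 115 = 4.72×10^8 J m⁻² K⁻¹.
Relaxation time τ = C / λ = 4.72×10^8 / 11.9 = 3.96×10^7 s.
In years: 3.96×10^7 s / (3.156×10^7 s/year) = 1.26 years.

1.3 years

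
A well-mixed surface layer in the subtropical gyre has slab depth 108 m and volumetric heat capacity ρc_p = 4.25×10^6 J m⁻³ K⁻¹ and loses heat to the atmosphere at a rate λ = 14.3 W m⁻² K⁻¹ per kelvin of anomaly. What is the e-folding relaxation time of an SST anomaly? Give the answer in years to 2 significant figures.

1.0 years

Areal heat capacity C = ρc_p × D = 4.25×10^6 × 108 = 4.59×10^8 J/(m^2 K).
Relaxation time τ = C / λ = 4.59×10^8 / 14.3 = 3.21×10^7 s.
In years: 3.21×10^7 s / (3.156×10^7 s/year) = 1.02 years.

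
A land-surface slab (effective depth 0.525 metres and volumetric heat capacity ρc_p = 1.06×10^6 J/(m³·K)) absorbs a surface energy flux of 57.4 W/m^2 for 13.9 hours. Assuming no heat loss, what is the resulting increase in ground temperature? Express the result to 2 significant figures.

Areal heat capacity C = ρc_p × D = 1.06×10^6 × 0.525 = 5.56×10^5 J/(m²·K).
Net heat input Q = F Δt = 57.4 × (13.9 hours × 3600 s/hour) = 2.87×10^6 J/m².
ΔT = Q / C = 2.87×10^6 / 5.56×10^5 = 5.16 K.

5.2 K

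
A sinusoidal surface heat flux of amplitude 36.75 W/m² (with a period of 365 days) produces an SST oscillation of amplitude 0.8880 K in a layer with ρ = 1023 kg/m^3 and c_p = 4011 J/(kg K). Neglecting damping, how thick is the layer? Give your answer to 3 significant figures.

ω = 2π / 3.15×10^7 s = 1.99×10^-7 s⁻¹.
Required C = F₀ / (A ω) = 36.75 / (0.8880 × 1.99×10^-7) = 2.08×10^8 J/(m²·K).
D = C / (ρ c_p) = 2.08×10^8 / (1023 × 4011) = 50.6 m.

50.6 m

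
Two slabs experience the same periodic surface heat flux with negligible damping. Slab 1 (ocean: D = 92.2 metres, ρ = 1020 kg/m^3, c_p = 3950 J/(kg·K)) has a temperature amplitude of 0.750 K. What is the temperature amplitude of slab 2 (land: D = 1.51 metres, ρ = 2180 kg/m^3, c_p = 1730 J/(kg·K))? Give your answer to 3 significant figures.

48.9 K

C_ocean = 3.71×10^8 J/(m²·K); C_land = 5.69×10^6 J/(m²·K).
A ∝ 1/C ⇒ A_land = A_ocean × C_ocean/C_land = 0.750 × 65.2 = 48.9 K.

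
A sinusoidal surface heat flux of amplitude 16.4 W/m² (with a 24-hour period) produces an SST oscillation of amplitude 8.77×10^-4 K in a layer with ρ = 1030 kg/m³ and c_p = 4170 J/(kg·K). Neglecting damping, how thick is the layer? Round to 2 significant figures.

60 m

ω = 2π / 86400 s = 7.27×10^-5 s⁻¹.
Required C = F₀ / (A ω) = 16.4 / (8.77×10^-4 × 7.27×10^-5) = 2.57×10^8 J/(m²·K).
D = C / (ρ c_p) = 2.57×10^8 / (1030 × 4170) = 59.9 m.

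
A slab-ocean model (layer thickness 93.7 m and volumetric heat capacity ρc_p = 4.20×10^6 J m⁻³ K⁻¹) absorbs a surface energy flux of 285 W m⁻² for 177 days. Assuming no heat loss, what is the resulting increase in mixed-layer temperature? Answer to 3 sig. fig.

11.1 K

Areal heat capacity C = ρc_p × D = 4.20×10^6 × 93.7 = 3.94×10^8 J m⁻² K⁻¹.
Net heat input Q = F Δt = 285 × (177 days × 86400 s/day) = 4.36×10^9 J/m².
ΔT = Q / C = 4.36×10^9 / 3.94×10^8 = 11.1 K.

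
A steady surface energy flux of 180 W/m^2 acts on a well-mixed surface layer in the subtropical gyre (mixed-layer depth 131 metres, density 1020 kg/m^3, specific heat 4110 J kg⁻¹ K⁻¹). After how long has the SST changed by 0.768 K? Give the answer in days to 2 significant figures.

Areal heat capacity C = ρ c_p D = 1020 × 4110 × 131 = 5.49×10^8 J/(m^2 K).
Time required: Δt = C ΔT / F = 5.49×10^8 × 0.768 / 180 = 2.34×10^6 s.
In days: 2.34×10^6 s / (86400 s/day) = 27.1 days.

27 days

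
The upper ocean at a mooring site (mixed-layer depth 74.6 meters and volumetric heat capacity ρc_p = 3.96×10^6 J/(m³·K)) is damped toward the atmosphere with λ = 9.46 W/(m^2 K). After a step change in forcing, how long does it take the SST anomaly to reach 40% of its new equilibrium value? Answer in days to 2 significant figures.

180 days

Areal heat capacity C = ρc_p × D = 3.96×10^6 × 74.6 = 2.95×10^8 J m⁻² K⁻¹.
τ = C / λ = 2.95×10^8 / 9.46 = 3.12×10^7 s.
Fraction reached: 1 − e^(−t/τ) = 0.40 ⇒ t = −τ ln(1 − 0.40) = τ × 0.511.
t = 1.60×10^7 s = 185 days.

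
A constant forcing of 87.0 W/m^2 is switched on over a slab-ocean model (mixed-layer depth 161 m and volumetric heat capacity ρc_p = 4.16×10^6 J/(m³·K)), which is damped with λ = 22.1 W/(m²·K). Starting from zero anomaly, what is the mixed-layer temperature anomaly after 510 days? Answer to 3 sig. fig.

3.02 K

Areal heat capacity C = ρc_p × D = 4.16×10^6 × 161 = 6.70×10^8 J m⁻² K⁻¹.
τ = C / λ = 6.70×10^8 / 22.1 = 3.03×10^7 s.
Equilibrium anomaly ΔT_eq = F / λ = 87.0 / 22.1 = 3.94 K.
t = 510 days = 4.41×10^7 s, so t/τ = 1.45.
ΔT(t) = ΔT_eq (1 − e^(−t/τ)) = 3.94 × (1 − e^−1.45) = 3.02 K.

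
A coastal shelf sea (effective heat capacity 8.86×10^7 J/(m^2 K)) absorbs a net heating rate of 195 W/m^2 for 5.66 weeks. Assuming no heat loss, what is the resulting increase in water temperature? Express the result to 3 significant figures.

7.53 K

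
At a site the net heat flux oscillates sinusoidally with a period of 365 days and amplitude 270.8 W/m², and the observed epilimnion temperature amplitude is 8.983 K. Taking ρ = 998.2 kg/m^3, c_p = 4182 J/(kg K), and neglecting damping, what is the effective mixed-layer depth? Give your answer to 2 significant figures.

ω = 2π / 3.15×10^7 s = 1.99×10^-7 s⁻¹.
Required C = F₀ / (A ω) = 270.8 / (8.983 × 1.99×10^-7) = 1.51×10^8 J/(m²·K).
D = C / (ρ c_p) = 1.51×10^8 / (998.2 × 4182) = 36.2 m.

36 m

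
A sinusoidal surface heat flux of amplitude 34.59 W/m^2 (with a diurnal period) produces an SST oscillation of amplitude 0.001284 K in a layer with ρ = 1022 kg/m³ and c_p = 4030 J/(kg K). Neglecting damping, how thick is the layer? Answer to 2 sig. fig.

90 m

ω = 2π / 86400 s = 7.27×10^-5 s⁻¹.
Required C = F₀ / (A ω) = 34.59 / (0.001284 × 7.27×10^-5) = 3.70×10^8 J/(m²·K).
D = C / (ρ c_p) = 3.70×10^8 / (1022 × 4030) = 89.9 m.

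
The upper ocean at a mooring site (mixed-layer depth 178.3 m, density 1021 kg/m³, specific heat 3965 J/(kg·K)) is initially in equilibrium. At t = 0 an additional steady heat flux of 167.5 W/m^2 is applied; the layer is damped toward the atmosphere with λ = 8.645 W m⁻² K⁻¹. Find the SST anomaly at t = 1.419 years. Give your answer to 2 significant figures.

Areal heat capacity C = ρ c_p D = 1021 × 3965 × 178.3 = 7.22×10^8 J/(m^2 K).
τ = C / λ = 7.22×10^8 / 8.645 = 8.35×10^7 s.
Equilibrium anomaly ΔT_eq = F / λ = 167.5 / 8.645 = 19.4 K.
t = 1.419 years = 4.48×10^7 s, so t/τ = 0.536.
ΔT(t) = ΔT_eq (1 − e^(−t/τ)) = 19.4 × (1 − e^−0.536) = 8.04 K.

8.0 K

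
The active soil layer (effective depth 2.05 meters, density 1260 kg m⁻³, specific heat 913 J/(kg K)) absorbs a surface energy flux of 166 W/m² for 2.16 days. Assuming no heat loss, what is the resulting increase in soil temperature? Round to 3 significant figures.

13.1 K

Areal heat capacity C = ρ c_p D = 1260 × 913 × 2.05 = 2.36×10^6 J/(m^2 K).
Net heat input Q = F Δt = 166 × (2.16 days × 86400 s/day) = 3.10×10^7 J/m².
ΔT = Q / C = 3.10×10^7 / 2.36×10^6 = 13.1 K.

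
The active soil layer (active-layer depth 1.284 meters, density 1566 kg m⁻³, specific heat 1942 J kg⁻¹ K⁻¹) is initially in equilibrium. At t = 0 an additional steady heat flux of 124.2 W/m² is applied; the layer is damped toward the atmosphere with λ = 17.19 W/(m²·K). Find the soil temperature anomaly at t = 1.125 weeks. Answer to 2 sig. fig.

6.9 K

Areal heat capacity C = ρ c_p D = 1566 × 1942 × 1.284 = 3.90×10^6 J/(m^2 K).
τ = C / λ = 3.90×10^6 / 17.19 = 2.27×10^5 s.
Equilibrium anomaly ΔT_eq = F / λ = 124.2 / 17.19 = 7.23 K.
t = 1.125 weeks = 6.80×10^5 s, so t/τ = 3.00.
ΔT(t) = ΔT_eq (1 − e^(−t/τ)) = 7.23 × (1 − e^−3.00) = 6.86 K.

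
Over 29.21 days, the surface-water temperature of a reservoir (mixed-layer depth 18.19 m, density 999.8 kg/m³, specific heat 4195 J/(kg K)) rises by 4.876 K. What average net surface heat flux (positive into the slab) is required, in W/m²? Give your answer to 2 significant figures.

Areal heat capacity C = ρ c_p D = 999.8 × 4195 × 18.19 = 7.63×10^7 J/(m^2 K).
Required heat per unit area: Q = C ΔT = 7.63×10^7 × 4.876 = 3.72×10^8 J/m².
Flux F = Q / Δt = 3.72×10^8 / 2.52×10^6 s = 147 W/m².

150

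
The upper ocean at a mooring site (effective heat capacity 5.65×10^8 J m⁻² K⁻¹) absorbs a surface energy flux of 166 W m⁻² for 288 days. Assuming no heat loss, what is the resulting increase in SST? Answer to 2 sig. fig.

Areal heat capacity C = 5.65×10^8 J m⁻² K⁻¹ (given).
Net heat input Q = F Δt = 166 × (288 days × 86400 s/day) = 4.13×10^9 J/m².
ΔT = Q / C = 4.13×10^9 / 5.65×10^8 = 7.31 K.

7.3 K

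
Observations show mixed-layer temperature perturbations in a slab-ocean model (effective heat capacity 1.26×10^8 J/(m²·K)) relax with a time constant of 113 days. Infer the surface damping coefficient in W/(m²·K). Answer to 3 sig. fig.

12.9

Areal heat capacity C = 1.26×10^8 J/(m²·K) (given).
τ = 113 days = 9.76×10^6 s.
λ = C / τ = 1.26×10^8 / 9.76×10^6 = 12.9 W/(m²·K).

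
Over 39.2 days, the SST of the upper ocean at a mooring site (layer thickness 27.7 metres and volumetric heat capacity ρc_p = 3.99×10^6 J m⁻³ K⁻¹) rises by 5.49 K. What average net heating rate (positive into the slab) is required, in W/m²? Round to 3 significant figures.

Areal heat capacity C = ρc_p × D = 3.99×10^6 × 27.7 = 1.11×10^8 J/(m²·K).
Required heat per unit area: Q = C ΔT = 1.11×10^8 × 5.49 = 6.07×10^8 J/m².
Flux F = Q / Δt = 6.07×10^8 / 3.39×10^6 s = 179 W/m².

179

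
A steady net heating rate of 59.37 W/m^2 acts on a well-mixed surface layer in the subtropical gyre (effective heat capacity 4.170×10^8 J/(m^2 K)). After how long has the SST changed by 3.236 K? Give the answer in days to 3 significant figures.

263 days

Areal heat capacity C = 4.170×10^8 J/(m^2 K) (given).
Time required: Δt = C ΔT / F = 4.17×10^8 × 3.236 / 59.37 = 2.27×10^7 s.
In days: 2.27×10^7 s / (86400 s/day) = 263 days.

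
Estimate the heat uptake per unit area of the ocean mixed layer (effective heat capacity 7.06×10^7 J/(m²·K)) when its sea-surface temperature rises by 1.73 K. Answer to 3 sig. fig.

1.22×10^8

Areal heat capacity C = 7.06×10^7 J/(m²·K) (given).
ΔQ = C ΔT = 7.06×10^7 × 1.73 = 1.22×10^8 J/m².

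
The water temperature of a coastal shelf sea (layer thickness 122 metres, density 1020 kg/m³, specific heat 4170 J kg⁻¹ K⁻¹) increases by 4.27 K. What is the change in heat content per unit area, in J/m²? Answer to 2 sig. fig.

Areal heat capacity C = ρ c_p D = 1020 × 4170 × 122 = 5.19×10^8 J/(m^2 K).
ΔQ = C ΔT = 5.19×10^8 × 4.27 = 2.22×10^9 J/m².

2.2×10^9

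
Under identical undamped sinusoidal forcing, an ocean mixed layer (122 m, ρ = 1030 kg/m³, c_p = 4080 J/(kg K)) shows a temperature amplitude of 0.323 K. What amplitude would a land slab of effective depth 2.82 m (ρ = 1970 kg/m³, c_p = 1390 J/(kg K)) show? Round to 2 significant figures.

21 K

C_ocean = 5.13×10^8 J/(m²·K); C_land = 7.72×10^6 J/(m²·K).
A ∝ 1/C ⇒ A_land = A_ocean × C_ocean/C_land = 0.323 × 66.4 = 21.4 K.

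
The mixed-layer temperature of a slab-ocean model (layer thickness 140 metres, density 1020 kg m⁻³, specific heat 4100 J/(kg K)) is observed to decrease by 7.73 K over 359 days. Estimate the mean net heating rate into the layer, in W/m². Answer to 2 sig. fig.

-150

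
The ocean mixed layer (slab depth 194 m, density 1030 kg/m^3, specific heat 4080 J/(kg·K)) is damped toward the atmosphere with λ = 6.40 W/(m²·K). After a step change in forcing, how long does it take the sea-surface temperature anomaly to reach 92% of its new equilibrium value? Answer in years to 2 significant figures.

10 years

Areal heat capacity C = ρ c_p D = 1030 × 4080 × 194 = 8.15×10^8 J/(m²·K).
τ = C / λ = 8.15×10^8 / 6.40 = 1.27×10^8 s.
Fraction reached: 1 − e^(−t/τ) = 0.92 ⇒ t = −τ ln(1 − 0.92) = τ × 2.53.
t = 3.22×10^8 s = 10.2 years.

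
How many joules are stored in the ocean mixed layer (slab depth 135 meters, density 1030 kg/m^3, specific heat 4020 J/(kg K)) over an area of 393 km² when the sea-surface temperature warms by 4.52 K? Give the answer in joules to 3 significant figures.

Areal heat capacity C = ρ c_p D = 1030 × 4020 × 135 = 5.59×10^8 J m⁻² K⁻¹.
Heat per unit area: q = C ΔT = 5.59×10^8 × 4.52 = 2.53×10^9 J/m².
Total heat: Q = q × A = 2.53×10^9 × (393 × 10⁶ m²) = 9.93×10^17 J.

9.93×10^17 J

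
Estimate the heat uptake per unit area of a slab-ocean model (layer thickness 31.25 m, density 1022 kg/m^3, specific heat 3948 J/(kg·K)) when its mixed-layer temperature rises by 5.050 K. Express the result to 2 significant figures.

Areal heat capacity C = ρ c_p D = 1022 × 3948 × 31.25 = 1.26×10^8 J/(m²·K).
ΔQ = C ΔT = 1.26×10^8 × 5.050 = 6.37×10^8 J/m².

6.4×10^8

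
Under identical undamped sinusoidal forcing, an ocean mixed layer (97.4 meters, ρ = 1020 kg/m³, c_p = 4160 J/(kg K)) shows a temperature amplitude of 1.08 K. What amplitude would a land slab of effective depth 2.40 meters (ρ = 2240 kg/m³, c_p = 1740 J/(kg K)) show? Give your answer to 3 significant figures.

C_ocean = 4.13×10^8 J/(m²·K); C_land = 9.35×10^6 J/(m²·K).
A ∝ 1/C ⇒ A_land = A_ocean × C_ocean/C_land = 1.08 × 44.2 = 47.7 K.

47.7 K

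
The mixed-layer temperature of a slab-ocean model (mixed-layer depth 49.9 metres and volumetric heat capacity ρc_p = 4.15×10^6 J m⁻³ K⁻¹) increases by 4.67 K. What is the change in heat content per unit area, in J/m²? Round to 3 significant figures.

9.67×10^8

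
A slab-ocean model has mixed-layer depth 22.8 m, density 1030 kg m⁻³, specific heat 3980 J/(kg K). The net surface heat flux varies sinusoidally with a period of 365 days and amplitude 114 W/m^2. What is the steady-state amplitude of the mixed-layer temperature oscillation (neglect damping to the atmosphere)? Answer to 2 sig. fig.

6.1 K

Areal heat capacity C = ρ c_p D = 1030 × 3980 × 22.8 = 9.35×10^7 J/(m^2 K).
Angular frequency ω = 2π / T = 2π / 3.15×10^7 s = 1.99×10^-7 s⁻¹.
Cω = 9.35×10^7 × 1.99×10^-7 = 18.6 W/(m²·K).
Amplitude A = F₀ / (Cω) = 114 / 18.6 = 6.12 K.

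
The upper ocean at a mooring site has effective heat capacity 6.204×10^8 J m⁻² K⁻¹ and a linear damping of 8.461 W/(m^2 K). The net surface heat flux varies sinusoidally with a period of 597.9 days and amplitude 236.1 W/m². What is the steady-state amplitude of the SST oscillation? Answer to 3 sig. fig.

3.11 K

Areal heat capacity C = 6.204×10^8 J m⁻² K⁻¹ (given).
Angular frequency ω = 2π / T = 2π / 5.17×10^7 s = 1.22×10^-7 s⁻¹.
√((Cω)² + λ²) = √((75.5)² + 8.461²) = 75.9 W/(m²·K).
Amplitude A = F₀ / √((Cω)²+λ²) = 236.1 / 75.9 = 3.11 K.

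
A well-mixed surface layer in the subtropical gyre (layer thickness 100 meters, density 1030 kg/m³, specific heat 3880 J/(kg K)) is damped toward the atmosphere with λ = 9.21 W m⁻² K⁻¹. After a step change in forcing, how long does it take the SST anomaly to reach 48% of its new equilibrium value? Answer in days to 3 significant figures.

Areal heat capacity C = ρ c_p D = 1030 × 3880 × 100 = 4.00×10^8 J m⁻² K⁻¹.
τ = C / λ = 4.00×10^8 / 9.21 = 4.34×10^7 s.
Fraction reached: 1 − e^(−t/τ) = 0.48 ⇒ t = −τ ln(1 − 0.48) = τ × 0.654.
t = 2.84×10^7 s = 328 days.

328 days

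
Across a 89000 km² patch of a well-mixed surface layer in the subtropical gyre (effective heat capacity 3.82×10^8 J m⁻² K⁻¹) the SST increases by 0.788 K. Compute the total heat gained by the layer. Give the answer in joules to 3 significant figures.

Areal heat capacity C = 3.82×10^8 J m⁻² K⁻¹ (given).
Heat per unit area: q = C ΔT = 3.82×10^8 × 0.788 = 3.01×10^8 J/m².
Total heat: Q = q × A = 3.01×10^8 × (89000 × 10⁶ m²) = 2.68×10^19 J.

2.68×10^19 J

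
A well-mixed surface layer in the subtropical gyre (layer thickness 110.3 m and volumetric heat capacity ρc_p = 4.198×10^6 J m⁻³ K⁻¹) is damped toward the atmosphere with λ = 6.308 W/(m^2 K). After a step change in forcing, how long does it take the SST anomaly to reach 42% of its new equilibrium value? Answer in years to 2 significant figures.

1.3 years

Areal heat capacity C = ρc_p × D = 4.198×10^6 × 110.3 = 4.63×10^8 J/(m²·K).
τ = C / λ = 4.63×10^8 / 6.308 = 7.34×10^7 s.
Fraction reached: 1 − e^(−t/τ) = 0.42 ⇒ t = −τ ln(1 − 0.42) = τ × 0.545.
t = 4.00×10^7 s = 1.27 years.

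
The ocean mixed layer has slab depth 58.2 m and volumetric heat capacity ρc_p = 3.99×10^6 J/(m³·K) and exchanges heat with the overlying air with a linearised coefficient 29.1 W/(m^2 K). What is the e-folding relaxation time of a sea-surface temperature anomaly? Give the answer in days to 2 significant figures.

92 days

Areal heat capacity C = ρc_p × D = 3.99×10^6 × 58.2 = 2.32×10^8 J/(m²·K).
Relaxation time τ = C / λ = 2.32×10^8 / 29.1 = 7.98×10^6 s.
In days: 7.98×10^6 s / (86400 s/day) = 92.4 days.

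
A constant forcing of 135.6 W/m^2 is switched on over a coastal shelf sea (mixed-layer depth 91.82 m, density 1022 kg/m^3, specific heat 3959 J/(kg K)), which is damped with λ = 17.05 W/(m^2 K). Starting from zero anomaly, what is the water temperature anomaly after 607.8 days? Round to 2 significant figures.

Areal heat capacity C = ρ c_p D = 1022 × 3959 × 91.82 = 3.72×10^8 J/(m^2 K).
τ = C / λ = 3.72×10^8 / 17.05 = 2.18×10^7 s.
Equilibrium anomaly ΔT_eq = F / λ = 135.6 / 17.05 = 7.95 K.
t = 607.8 days = 5.25×10^7 s, so t/τ = 2.41.
ΔT(t) = ΔT_eq (1 − e^(−t/τ)) = 7.95 × (1 − e^−2.41) = 7.24 K.

7.2 K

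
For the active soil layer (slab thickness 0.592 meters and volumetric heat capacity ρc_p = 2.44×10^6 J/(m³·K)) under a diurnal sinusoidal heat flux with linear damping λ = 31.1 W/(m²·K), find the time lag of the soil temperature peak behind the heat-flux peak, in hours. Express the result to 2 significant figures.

4.9 hours

Areal heat capacity C = ρc_p × D = 2.44×10^6 × 0.592 = 1.44×10^6 J m⁻² K⁻¹.
ω = 2π / 86400 s = 7.27×10^-5 s⁻¹.
Phase lag φ = arctan(Cω/λ) = arctan(105/31.1) = 1.28 rad.
Time lag = φ / ω = 1.28 / 7.27×10^-5 = 17600 s = 4.90 hours.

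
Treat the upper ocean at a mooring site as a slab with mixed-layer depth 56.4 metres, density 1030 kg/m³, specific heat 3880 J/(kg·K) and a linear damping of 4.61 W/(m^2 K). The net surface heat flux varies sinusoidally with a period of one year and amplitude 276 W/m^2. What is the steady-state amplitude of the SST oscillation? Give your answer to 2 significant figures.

6.1 K

Areal heat capacity C = ρ c_p D = 1030 × 3880 × 56.4 = 2.25×10^8 J m⁻² K⁻¹.
Angular frequency ω = 2π / T = 2π / 3.15×10^7 s = 1.99×10^-7 s⁻¹.
√((Cω)² + λ²) = √((44.9)² + 4.61²) = 45.1 W/(m²·K).
Amplitude A = F₀ / √((Cω)²+λ²) = 276 / 45.1 = 6.11 K.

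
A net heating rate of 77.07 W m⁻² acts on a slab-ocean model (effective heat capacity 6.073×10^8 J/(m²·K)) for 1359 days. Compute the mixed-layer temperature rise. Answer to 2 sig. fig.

Areal heat capacity C = 6.073×10^8 J/(m²·K) (given).
Net heat input Q = F Δt = 77.07 × (1359 days × 86400 s/day) = 9.05×10^9 J/m².
ΔT = Q / C = 9.05×10^9 / 6.07×10^8 = 14.9 K.

15 K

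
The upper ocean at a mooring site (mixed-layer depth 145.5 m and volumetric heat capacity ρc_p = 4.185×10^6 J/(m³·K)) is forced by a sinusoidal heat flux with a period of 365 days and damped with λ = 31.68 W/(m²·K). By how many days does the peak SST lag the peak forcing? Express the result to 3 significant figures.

76.4 days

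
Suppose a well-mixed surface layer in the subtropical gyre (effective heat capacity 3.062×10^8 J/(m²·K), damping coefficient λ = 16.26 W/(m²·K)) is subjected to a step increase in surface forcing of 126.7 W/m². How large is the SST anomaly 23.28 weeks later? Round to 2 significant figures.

Areal heat capacity C = 3.062×10^8 J/(m²·K) (given).
τ = C / λ = 3.06×10^8 / 16.26 = 1.88×10^7 s.
Equilibrium anomaly ΔT_eq = F / λ = 126.7 / 16.26 = 7.79 K.
t = 23.28 weeks = 1.41×10^7 s, so t/τ = 0.748.
ΔT(t) = ΔT_eq (1 − e^(−t/τ)) = 7.79 × (1 − e^−0.748) = 4.10 K.

4.1 K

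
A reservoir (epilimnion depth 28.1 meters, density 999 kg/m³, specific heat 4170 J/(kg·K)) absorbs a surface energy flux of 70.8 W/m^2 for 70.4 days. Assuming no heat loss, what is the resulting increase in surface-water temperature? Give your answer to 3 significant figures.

3.68 K

Areal heat capacity C = ρ c_p D = 999 × 4170 × 28.1 = 1.17×10^8 J/(m²·K).
Net heat input Q = F Δt = 70.8 × (70.4 days × 86400 s/day) = 4.31×10^8 J/m².
ΔT = Q / C = 4.31×10^8 / 1.17×10^8 = 3.68 K.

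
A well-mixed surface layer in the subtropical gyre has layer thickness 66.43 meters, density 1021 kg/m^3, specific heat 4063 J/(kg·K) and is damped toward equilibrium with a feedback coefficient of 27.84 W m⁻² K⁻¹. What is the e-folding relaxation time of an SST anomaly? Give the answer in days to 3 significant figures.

115 days

Areal heat capacity C = ρ c_p D = 1021 × 4063 × 66.43 = 2.76×10^8 J/(m²·K).
Relaxation time τ = C / λ = 2.76×10^8 / 27.84 = 9.90×10^6 s.
In days: 9.90×10^6 s / (86400 s/day) = 115 days.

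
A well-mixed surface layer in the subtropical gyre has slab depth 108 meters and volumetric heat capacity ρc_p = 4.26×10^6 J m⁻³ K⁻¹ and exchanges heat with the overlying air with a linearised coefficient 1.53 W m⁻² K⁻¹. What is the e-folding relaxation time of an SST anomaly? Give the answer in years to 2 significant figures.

9.5 years

Areal heat capacity C = ρc_p × D = 4.26×10^6 × 108 = 4.60×10^8 J/(m^2 K).
Relaxation time τ = C / λ = 4.60×10^8 / 1.53 = 3.01×10^8 s.
In years: 3.01×10^8 s / (3.156×10^7 s/year) = 9.53 years.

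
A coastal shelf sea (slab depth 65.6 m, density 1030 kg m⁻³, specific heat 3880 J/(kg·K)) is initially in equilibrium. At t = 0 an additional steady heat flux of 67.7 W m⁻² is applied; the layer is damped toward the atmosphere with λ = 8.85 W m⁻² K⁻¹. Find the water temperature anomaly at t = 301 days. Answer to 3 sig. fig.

Areal heat capacity C = ρ c_p D = 1030 × 3880 × 65.6 = 2.62×10^8 J/(m²·K).
τ = C / λ = 2.62×10^8 / 8.85 = 2.96×10^7 s.
Equilibrium anomaly ΔT_eq = F / λ = 67.7 / 8.85 = 7.65 K.
t = 301 days = 2.60×10^7 s, so t/τ = 0.878.
ΔT(t) = ΔT_eq (1 − e^(−t/τ)) = 7.65 × (1 − e^−0.878) = 4.47 K.

4.47 K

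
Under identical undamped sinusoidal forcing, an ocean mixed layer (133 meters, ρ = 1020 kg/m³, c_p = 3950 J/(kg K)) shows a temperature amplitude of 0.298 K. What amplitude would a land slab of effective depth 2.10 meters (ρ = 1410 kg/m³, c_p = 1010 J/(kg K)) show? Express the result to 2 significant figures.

53 K

C_ocean = 5.36×10^8 J/(m²·K); C_land = 2.99×10^6 J/(m²·K).
A ∝ 1/C ⇒ A_land = A_ocean × C_ocean/C_land = 0.298 × 179 = 53.4 K.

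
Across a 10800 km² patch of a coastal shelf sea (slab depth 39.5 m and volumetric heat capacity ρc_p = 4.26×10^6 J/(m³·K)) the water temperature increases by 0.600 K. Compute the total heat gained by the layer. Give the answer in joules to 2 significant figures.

1.1×10^18 J

Areal heat capacity C = ρc_p × D = 4.26×10^6 × 39.5 = 1.68×10^8 J/(m^2 K).
Heat per unit area: q = C ΔT = 1.68×10^8 × 0.600 = 1.01×10^8 J/m².
Total heat: Q = q × A = 1.01×10^8 × (10800 × 10⁶ m²) = 1.09×10^18 J.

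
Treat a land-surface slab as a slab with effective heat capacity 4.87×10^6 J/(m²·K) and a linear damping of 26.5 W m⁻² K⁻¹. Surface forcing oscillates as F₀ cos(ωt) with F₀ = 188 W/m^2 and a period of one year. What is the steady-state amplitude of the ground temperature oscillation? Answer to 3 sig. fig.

Areal heat capacity C = 4.87×10^6 J/(m²·K) (given).
Angular frequency ω = 2π / T = 2π / 3.15×10^7 s = 1.99×10^-7 s⁻¹.
√((Cω)² + λ²) = √((0.970)² + 26.5²) = 26.5 W/(m²·K).
Amplitude A = F₀ / √((Cω)²+λ²) = 188 / 26.5 = 7.09 K.

7.09 K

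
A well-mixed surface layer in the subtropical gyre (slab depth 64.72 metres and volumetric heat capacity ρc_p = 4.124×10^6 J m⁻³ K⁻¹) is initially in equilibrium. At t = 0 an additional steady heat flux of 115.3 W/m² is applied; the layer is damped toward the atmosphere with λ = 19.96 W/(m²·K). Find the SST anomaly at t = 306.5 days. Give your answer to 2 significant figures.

5.0 K

Areal heat capacity C = ρc_p × D = 4.124×10^6 × 64.72 = 2.67×10^8 J/(m²·K).
τ = C / λ = 2.67×10^8 / 19.96 = 1.34×10^7 s.
Equilibrium anomaly ΔT_eq = F / λ = 115.3 / 19.96 = 5.78 K.
t = 306.5 days = 2.65×10^7 s, so t/τ = 1.98.
ΔT(t) = ΔT_eq (1 − e^(−t/τ)) = 5.78 × (1 − e^−1.98) = 4.98 K.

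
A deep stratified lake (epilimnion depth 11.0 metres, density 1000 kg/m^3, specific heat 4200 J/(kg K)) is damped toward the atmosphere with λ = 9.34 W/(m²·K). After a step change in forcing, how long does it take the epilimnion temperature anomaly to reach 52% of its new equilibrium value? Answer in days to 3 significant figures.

42.0 days

Areal heat capacity C = ρ c_p D = 1000 × 4200 × 11.0 = 4.62×10^7 J m⁻² K⁻¹.
τ = C / λ = 4.62×10^7 / 9.34 = 4.95×10^6 s.
Fraction reached: 1 − e^(−t/τ) = 0.52 ⇒ t = −τ ln(1 − 0.52) = τ × 0.734.
t = 3.63×10^6 s = 42.0 days.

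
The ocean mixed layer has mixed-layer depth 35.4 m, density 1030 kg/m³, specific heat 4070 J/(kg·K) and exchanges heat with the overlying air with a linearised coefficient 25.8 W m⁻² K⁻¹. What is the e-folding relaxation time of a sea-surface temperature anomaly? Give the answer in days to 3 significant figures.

Areal heat capacity C = ρ c_p D = 1030 × 4070 × 35.4 = 1.48×10^8 J/(m²·K).
Relaxation time τ = C / λ = 1.48×10^8 / 25.8 = 5.75×10^6 s.
In days: 5.75×10^6 s / (86400 s/day) = 66.6 days.

66.6 days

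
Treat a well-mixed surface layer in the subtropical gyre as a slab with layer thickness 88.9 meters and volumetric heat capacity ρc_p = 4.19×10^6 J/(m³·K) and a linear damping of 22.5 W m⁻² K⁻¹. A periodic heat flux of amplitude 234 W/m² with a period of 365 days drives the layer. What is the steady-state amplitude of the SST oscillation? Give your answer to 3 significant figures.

3.02 K

Areal heat capacity C = ρc_p × D = 4.19×10^6 × 88.9 = 3.72×10^8 J m⁻² K⁻¹.
Angular frequency ω = 2π / T = 2π / 3.15×10^7 s = 1.99×10^-7 s⁻¹.
√((Cω)² + λ²) = √((74.2)² + 22.5²) = 77.6 W/(m²·K).
Amplitude A = F₀ / √((Cω)²+λ²) = 234 / 77.6 = 3.02 K.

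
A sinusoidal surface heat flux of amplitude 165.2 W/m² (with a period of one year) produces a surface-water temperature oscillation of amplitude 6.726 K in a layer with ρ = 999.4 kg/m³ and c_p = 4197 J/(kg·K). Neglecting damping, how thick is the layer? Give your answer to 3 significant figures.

29.4 m

ω = 2π / 3.15×10^7 s = 1.99×10^-7 s⁻¹.
Required C = F₀ / (A ω) = 165.2 / (6.726 × 1.99×10^-7) = 1.23×10^8 J/(m²·K).
D = C / (ρ c_p) = 1.23×10^8 / (999.4 × 4197) = 29.4 m.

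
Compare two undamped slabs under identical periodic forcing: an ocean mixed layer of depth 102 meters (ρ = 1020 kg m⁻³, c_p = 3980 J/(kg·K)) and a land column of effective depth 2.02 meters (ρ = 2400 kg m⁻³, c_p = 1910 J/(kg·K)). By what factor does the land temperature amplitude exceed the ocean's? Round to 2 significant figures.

C_ocean = 1020 × 3980 × 102 = 4.14×10^8 J/(m²·K).
C_land = 2400 × 1910 × 2.02 = 9.26×10^6 J/(m²·K).
Undamped amplitude ∝ 1/C, so A_land/A_ocean = C_ocean/C_land = 44.7.

45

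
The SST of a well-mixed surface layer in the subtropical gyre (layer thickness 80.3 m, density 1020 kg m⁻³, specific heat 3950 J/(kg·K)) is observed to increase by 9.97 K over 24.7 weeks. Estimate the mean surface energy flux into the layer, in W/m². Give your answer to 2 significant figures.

220

Areal heat capacity C = ρ c_p D = 1020 × 3950 × 80.3 = 3.24×10^8 J m⁻² K⁻¹.
Required heat per unit area: Q = C ΔT = 3.24×10^8 × 9.97 = 3.23×10^9 J/m².
Flux F = Q / Δt = 3.23×10^9 / 1.49×10^7 s = 216 W/m².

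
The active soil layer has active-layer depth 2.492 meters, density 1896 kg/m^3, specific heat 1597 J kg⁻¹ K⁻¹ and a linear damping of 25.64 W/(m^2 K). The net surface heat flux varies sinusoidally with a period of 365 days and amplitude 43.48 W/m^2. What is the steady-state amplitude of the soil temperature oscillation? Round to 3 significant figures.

Areal heat capacity C = ρ c_p D = 1896 × 1597 × 2.492 = 7.55×10^6 J/(m^2 K).
Angular frequency ω = 2π / T = 2π / 3.15×10^7 s = 1.99×10^-7 s⁻¹.
√((Cω)² + λ²) = √((1.50)² + 25.64²) = 25.7 W/(m²·K).
Amplitude A = F₀ / √((Cω)²+λ²) = 43.48 / 25.7 = 1.69 K.

1.69 K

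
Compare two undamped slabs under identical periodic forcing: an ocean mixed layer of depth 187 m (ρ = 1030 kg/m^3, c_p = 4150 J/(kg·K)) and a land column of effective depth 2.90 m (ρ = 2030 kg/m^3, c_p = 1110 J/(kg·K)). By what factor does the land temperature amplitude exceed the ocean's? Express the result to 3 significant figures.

C_ocean = 1030 × 4150 × 187 = 7.99×10^8 J/(m²·K).
C_land = 2030 × 1110 × 2.90 = 6.53×10^6 J/(m²·K).
Undamped amplitude ∝ 1/C, so A_land/A_ocean = C_ocean/C_land = 122.

122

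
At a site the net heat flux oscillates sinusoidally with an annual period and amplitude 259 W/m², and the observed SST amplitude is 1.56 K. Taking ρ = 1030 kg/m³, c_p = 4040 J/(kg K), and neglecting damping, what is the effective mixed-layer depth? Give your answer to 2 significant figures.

200 m

ω = 2π / 3.15×10^7 s = 1.99×10^-7 s⁻¹.
Required C = F₀ / (A ω) = 259 / (1.56 × 1.99×10^-7) = 8.33×10^8 J/(m²·K).
D = C / (ρ c_p) = 8.33×10^8 / (1030 × 4040) = 200 m.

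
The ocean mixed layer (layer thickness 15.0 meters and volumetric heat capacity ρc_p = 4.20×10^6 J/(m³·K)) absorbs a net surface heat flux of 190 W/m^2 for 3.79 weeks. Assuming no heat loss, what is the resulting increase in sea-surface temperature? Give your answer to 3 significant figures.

6.91 K

Areal heat capacity C = ρc_p × D = 4.20×10^6 × 15.0 = 6.30×10^7 J/(m²·K).
Net heat input Q = F Δt = 190 × (3.79 weeks × 6.048×10^5 s/week) = 4.36×10^8 J/m².
ΔT = Q / C = 4.36×10^8 / 6.30×10^7 = 6.91 K.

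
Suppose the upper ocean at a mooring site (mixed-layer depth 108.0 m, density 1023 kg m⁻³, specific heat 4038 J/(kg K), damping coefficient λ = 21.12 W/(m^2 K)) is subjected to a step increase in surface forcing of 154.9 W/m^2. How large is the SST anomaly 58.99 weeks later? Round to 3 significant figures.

5.98 K

Areal heat capacity C = ρ c_p D = 1023 × 4038 × 108.0 = 4.46×10^8 J m⁻² K⁻¹.
τ = C / λ = 4.46×10^8 / 21.12 = 2.11×10^7 s.
Equilibrium anomaly ΔT_eq = F / λ = 154.9 / 21.12 = 7.33 K.
t = 58.99 weeks = 3.57×10^7 s, so t/τ = 1.69.
ΔT(t) = ΔT_eq (1 − e^(−t/τ)) = 7.33 × (1 − e^−1.69) = 5.98 K.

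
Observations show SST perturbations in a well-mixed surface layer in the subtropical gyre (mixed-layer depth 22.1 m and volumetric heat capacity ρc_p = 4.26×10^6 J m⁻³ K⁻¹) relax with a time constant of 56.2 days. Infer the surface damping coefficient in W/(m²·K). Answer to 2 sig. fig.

19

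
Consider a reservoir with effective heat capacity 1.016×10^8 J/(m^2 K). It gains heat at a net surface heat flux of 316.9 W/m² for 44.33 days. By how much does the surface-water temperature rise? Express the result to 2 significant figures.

12 K

Areal heat capacity C = 1.016×10^8 J/(m^2 K) (given).
Net heat input Q = F Δt = 316.9 × (44.33 days × 86400 s/day) = 1.21×10^9 J/m².
ΔT = Q / C = 1.21×10^9 / 1.02×10^8 = 11.9 K.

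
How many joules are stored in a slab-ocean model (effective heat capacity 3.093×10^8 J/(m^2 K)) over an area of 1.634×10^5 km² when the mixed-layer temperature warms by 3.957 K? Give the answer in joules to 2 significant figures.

Areal heat capacity C = 3.093×10^8 J/(m^2 K) (given).
Heat per unit area: q = C ΔT = 3.09×10^8 × 3.957 = 1.22×10^9 J/m².
Total heat: Q = q × A = 1.22×10^9 × (1.634×10^5 × 10⁶ m²) = 2.00×10^20 J.

2.0×10^20 J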